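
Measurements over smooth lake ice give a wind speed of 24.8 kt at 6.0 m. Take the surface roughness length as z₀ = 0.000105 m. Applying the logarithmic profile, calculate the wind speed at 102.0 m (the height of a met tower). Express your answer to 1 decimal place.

31.2 kt

Log law: V(z) ∝ ln(z/z₀), so V₂/V₁ = ln(z₂/z₀) / ln(z₁/z₀).
ln(102.0/0.000105) = 13.7865, ln(6.0/0.000105) = 10.9533
V₂ = 24.8 × 13.7865/10.9533 = 24.8 × 1.2587 = 31.2148 kt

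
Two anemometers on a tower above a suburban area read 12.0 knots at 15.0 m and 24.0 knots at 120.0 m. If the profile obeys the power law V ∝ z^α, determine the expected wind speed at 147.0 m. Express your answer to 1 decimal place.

25.7 knots

First find α: α = ln(V₂/V₁)/ln(z₂/z₁) = ln(24.0/12.0)/ln(120.0/15.0) = 0.69315/2.07944 = 0.3333
Extrapolate from 120.0 m to 147.0 m: V₃ = 24.0 × (147.0/120.0)^0.3333 = 24.0 × 1.0700 = 25.6797 knots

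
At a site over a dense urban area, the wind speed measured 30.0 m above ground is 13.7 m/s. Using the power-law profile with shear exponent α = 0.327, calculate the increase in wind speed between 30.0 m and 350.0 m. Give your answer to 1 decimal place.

16.9 m/s

Power law: V₂ = V₁ · (z₂/z₁)^α = 13.7 × (11.6667)^0.327 = 30.5923 m/s
ΔV = 30.5923 − 13.7 = 16.8923 m/s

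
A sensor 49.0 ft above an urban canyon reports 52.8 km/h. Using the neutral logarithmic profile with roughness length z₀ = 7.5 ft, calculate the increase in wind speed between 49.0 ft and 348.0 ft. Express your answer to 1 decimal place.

55.1 km/h

Log law: V₂ = V₁ · ln(z₂/z₀)/ln(z₁/z₀) = 52.8 × 3.8373/1.8769 = 107.9480 km/h
ΔV = 107.9480 − 52.8 = 55.1480 km/h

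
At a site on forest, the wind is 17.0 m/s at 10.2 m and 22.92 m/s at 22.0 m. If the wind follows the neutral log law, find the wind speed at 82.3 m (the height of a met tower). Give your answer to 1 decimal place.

Log law: V ∝ ln(z/z₀). From the pair, with r = V₁/V₂ = 0.74171,
ln z₀ = (ln z₁ − r·ln z₂)/(1 − r) = (2.3224 − 0.74171×3.0910)/0.25829 = 0.1151 → z₀ = 1.122 m
V₃ = V₁ · ln(z₃/z₀)/ln(z₁/z₀) = 17.0 × 4.2953/2.2073 = 33.0812 m/s

33.1 m/s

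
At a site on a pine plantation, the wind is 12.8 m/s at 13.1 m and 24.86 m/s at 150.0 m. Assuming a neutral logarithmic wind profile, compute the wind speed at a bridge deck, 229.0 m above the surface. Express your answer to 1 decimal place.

Log law: V ∝ ln(z/z₀). From the pair, with r = V₁/V₂ = 0.51488,
ln z₀ = (ln z₁ − r·ln z₂)/(1 − r) = (2.5726 − 0.51488×5.0106)/0.48512 = -0.0150 → z₀ = 0.9851 m
V₃ = V₁ · ln(z₃/z₀)/ln(z₁/z₀) = 12.8 × 5.4487/2.5876 = 26.9529 m/s

27.0 m/s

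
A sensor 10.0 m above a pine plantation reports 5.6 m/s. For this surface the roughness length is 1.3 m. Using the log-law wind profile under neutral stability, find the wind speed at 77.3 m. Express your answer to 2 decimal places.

11.21 m/s

Log law: V(z) ∝ ln(z/z₀), so V₂/V₁ = ln(z₂/z₀) / ln(z₁/z₀).
ln(77.3/1.3) = 4.0853, ln(10.0/1.3) = 2.0402
V₂ = 5.6 × 4.0853/2.0402 = 5.6 × 2.0024 = 11.2134 m/s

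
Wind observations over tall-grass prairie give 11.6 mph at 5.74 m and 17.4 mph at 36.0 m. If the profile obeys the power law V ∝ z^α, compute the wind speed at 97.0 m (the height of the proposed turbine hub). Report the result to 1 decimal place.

21.7 mph

First find α: α = ln(V₂/V₁)/ln(z₂/z₁) = ln(17.4/11.6)/ln(36.0/5.74) = 0.40547/1.83606 = 0.2208
Extrapolate from 36.0 m to 97.0 m: V₃ = 17.4 × (97.0/36.0)^0.2208 = 17.4 × 1.2447 = 21.6577 mph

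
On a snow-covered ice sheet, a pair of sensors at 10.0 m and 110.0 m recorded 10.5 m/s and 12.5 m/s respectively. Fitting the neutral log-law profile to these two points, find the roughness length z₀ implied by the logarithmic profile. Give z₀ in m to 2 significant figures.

Log law: V(z) ∝ ln(z/z₀). With r = V₁/V₂ = 10.5/12.5 = 0.84000,
r · ln(z₂/z₀) = ln(z₁/z₀) ⇒ ln z₀ = (ln z₁ − r·ln z₂)/(1 − r)
ln z₀ = (2.30259 − 0.84000×4.70048) / 0.16000 = -10.2864
z₀ = exp(-10.2864) = 0.00003409 m

z₀ ≈ 0.000034 m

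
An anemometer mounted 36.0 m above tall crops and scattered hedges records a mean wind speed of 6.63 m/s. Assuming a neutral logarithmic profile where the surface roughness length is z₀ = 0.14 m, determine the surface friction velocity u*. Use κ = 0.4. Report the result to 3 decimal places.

Log law: V(z) = (u*/κ) · ln(z/z₀) ⇒ u* = κ · V / ln(z/z₀)
u* = 0.4 × 6.63 / ln(36.0/0.14) = 0.4 × 6.63 / 5.5496
   = 2.6520 / 5.5496 = 0.4779 m/s

u* ≈ 0.478 m/s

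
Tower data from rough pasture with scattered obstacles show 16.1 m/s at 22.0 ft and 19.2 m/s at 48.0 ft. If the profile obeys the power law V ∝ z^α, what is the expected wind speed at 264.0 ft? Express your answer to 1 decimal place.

28.2 m/s

First find α: α = ln(V₂/V₁)/ln(z₂/z₁) = ln(19.2/16.1)/ln(48.0/22.0) = 0.17609/0.78016 = 0.2257
Extrapolate from 48.0 ft to 264.0 ft: V₃ = 19.2 × (264.0/48.0)^0.2257 = 19.2 × 1.4693 = 28.2104 m/s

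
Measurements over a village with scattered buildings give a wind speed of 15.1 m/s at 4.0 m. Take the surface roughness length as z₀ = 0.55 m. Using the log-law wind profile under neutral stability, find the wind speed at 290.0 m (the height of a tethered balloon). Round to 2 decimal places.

47.70 m/s

Log law: V(z) ∝ ln(z/z₀), so V₂/V₁ = ln(z₂/z₀) / ln(z₁/z₀).
ln(290.0/0.55) = 6.2677, ln(4.0/0.55) = 1.9841
V₂ = 15.1 × 6.2677/1.9841 = 15.1 × 3.1589 = 47.6997 m/s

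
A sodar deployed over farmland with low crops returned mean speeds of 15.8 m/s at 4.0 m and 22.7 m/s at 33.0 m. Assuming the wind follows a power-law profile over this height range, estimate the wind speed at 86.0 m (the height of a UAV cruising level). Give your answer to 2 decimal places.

26.76 m/s

First find α: α = ln(V₂/V₁)/ln(z₂/z₁) = ln(22.7/15.8)/ln(33.0/4.0) = 0.36235/2.11021 = 0.1717
Extrapolate from 33.0 m to 86.0 m: V₃ = 22.7 × (86.0/33.0)^0.1717 = 22.7 × 1.1788 = 26.7582 m/s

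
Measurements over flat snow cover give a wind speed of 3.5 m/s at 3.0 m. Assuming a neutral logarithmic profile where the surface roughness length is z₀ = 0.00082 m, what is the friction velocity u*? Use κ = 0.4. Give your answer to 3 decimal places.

u* ≈ 0.171 m/s

Log law: V(z) = (u*/κ) · ln(z/z₀) ⇒ u* = κ · V / ln(z/z₀)
u* = 0.4 × 3.5 / ln(3.0/0.00082) = 0.4 × 3.5 / 8.2048
   = 1.4000 / 8.2048 = 0.1706 m/s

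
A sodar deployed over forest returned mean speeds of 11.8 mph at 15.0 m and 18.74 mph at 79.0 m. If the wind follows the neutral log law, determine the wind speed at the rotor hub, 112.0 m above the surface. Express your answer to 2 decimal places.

Log law: V ∝ ln(z/z₀). From the pair, with r = V₁/V₂ = 0.62967,
ln z₀ = (ln z₁ − r·ln z₂)/(1 − r) = (2.7081 − 0.62967×4.3694)/0.37033 = -0.1168 → z₀ = 0.8898 m
V₃ = V₁ · ln(z₃/z₀)/ln(z₁/z₀) = 11.8 × 4.8353/2.8249 = 20.1981 mph

20.20 mph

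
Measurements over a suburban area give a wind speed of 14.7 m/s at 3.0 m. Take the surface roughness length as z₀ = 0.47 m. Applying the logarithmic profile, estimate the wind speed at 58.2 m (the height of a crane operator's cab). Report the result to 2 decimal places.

38.22 m/s

Log law: V(z) ∝ ln(z/z₀), so V₂/V₁ = ln(z₂/z₀) / ln(z₁/z₀).
ln(58.2/0.47) = 4.8189, ln(3.0/0.47) = 1.8536
V₂ = 14.7 × 4.8189/1.8536 = 14.7 × 2.5997 = 38.2157 m/s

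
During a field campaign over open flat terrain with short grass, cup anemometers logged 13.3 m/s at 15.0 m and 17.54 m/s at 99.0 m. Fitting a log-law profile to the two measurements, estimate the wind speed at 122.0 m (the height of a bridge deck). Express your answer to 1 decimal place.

Log law: V ∝ ln(z/z₀). From the pair, with r = V₁/V₂ = 0.75827,
ln z₀ = (ln z₁ − r·ln z₂)/(1 − r) = (2.7081 − 0.75827×4.5951)/0.24173 = -3.2113 → z₀ = 0.04030 m
V₃ = V₁ · ln(z₃/z₀)/ln(z₁/z₀) = 13.3 × 8.0153/5.9193 = 18.0094 m/s

18.0 m/s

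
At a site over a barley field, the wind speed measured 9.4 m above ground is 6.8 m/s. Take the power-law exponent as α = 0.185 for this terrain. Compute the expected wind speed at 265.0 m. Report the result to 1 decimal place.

12.6 m/s

Power-law profile: V₂ = V₁ · (z₂/z₁)^α
V₂ = 6.8 × (265.0/9.4)^0.185 = 6.8 × (28.1915)^0.185
    = 6.8 × 1.8547 = 12.6119 m/s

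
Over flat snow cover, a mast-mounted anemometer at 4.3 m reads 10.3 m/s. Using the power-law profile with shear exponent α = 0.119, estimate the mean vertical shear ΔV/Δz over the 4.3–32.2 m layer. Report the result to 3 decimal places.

0.100 m/s/m

Power law: V₂ = V₁ · (z₂/z₁)^α = 10.3 × (7.4884)^0.119 = 13.0885 m/s
ΔV/Δz = (13.0885 − 10.3)/(32.2 − 4.3) = 2.7885/27.9000 = 0.09995 m/s/m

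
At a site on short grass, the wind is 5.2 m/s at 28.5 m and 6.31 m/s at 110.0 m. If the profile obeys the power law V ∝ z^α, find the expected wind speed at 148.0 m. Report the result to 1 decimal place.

First find α: α = ln(V₂/V₁)/ln(z₂/z₁) = ln(6.31/5.2)/ln(110.0/28.5) = 0.19348/1.35058 = 0.1433
Extrapolate from 110.0 m to 148.0 m: V₃ = 6.31 × (148.0/110.0)^0.1433 = 6.31 × 1.0434 = 6.5840 m/s

6.6 m/s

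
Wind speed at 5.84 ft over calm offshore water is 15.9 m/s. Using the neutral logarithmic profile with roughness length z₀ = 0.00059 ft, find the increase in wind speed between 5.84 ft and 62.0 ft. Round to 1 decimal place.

Log law: V₂ = V₁ · ln(z₂/z₀)/ln(z₁/z₀) = 15.9 × 11.5625/9.2001 = 19.9828 m/s
ΔV = 19.9828 − 15.9 = 4.0828 m/s

4.1 m/s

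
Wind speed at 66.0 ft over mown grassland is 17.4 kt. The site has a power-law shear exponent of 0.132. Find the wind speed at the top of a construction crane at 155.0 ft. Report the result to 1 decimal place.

19.5 kt

Power-law profile: V₂ = V₁ · (z₂/z₁)^α
V₂ = 17.4 × (155.0/66.0)^0.132 = 17.4 × (2.3485)^0.132
    = 17.4 × 1.1193 = 19.4757 kt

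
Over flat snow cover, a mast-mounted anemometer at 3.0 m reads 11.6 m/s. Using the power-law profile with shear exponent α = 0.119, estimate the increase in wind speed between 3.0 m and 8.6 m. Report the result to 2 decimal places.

Power law: V₂ = V₁ · (z₂/z₁)^α = 11.6 × (2.8667)^0.119 = 13.1488 m/s
ΔV = 13.1488 − 11.6 = 1.5488 m/s

1.55 m/s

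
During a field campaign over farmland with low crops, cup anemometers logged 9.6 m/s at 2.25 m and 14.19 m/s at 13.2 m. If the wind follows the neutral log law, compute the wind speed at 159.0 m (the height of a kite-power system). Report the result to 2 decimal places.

Log law: V ∝ ln(z/z₀). From the pair, with r = V₁/V₂ = 0.67653,
ln z₀ = (ln z₁ − r·ln z₂)/(1 − r) = (0.8109 − 0.67653×2.5802)/0.32347 = -2.8895 → z₀ = 0.05560 m
V₃ = V₁ · ln(z₃/z₀)/ln(z₁/z₀) = 9.6 × 7.9584/3.7005 = 20.6463 m/s

20.65 m/s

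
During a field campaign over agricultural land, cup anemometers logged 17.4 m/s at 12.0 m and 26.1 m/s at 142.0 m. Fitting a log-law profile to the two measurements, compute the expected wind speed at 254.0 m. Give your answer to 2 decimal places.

28.15 m/s

Log law: V ∝ ln(z/z₀). From the pair, with r = V₁/V₂ = 0.66667,
ln z₀ = (ln z₁ − r·ln z₂)/(1 − r) = (2.4849 − 0.66667×4.9558)/0.33333 = -2.4569 → z₀ = 0.08570 m
V₃ = V₁ · ln(z₃/z₀)/ln(z₁/z₀) = 17.4 × 7.9943/4.9418 = 28.1475 m/s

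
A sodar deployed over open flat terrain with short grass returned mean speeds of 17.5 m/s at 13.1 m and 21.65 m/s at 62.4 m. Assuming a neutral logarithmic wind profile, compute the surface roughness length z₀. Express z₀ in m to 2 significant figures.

Log law: V(z) ∝ ln(z/z₀). With r = V₁/V₂ = 17.5/21.65 = 0.80831,
r · ln(z₂/z₀) = ln(z₁/z₀) ⇒ ln z₀ = (ln z₁ − r·ln z₂)/(1 − r)
ln z₀ = (2.57261 − 0.80831×4.13357) / 0.19169 = -4.0097
z₀ = exp(-4.0097) = 0.01814 m

z₀ ≈ 0.018 m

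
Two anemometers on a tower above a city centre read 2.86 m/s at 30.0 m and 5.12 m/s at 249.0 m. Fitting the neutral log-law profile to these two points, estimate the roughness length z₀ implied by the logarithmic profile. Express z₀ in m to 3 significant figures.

z₀ ≈ 2.06 m

Log law: V(z) ∝ ln(z/z₀). With r = V₁/V₂ = 2.86/5.12 = 0.55859,
r · ln(z₂/z₀) = ln(z₁/z₀) ⇒ ln z₀ = (ln z₁ − r·ln z₂)/(1 − r)
ln z₀ = (3.40120 − 0.55859×5.51745) / 0.44141 = 0.7231
z₀ = exp(0.7231) = 2.061 m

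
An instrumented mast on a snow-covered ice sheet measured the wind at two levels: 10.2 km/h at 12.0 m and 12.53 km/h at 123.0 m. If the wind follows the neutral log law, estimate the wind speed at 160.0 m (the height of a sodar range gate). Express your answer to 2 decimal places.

12.79 km/h

Log law: V ∝ ln(z/z₀). From the pair, with r = V₁/V₂ = 0.81405,
ln z₀ = (ln z₁ − r·ln z₂)/(1 − r) = (2.4849 − 0.81405×4.8122)/0.18595 = -7.7032 → z₀ = 0.0004514 m
V₃ = V₁ · ln(z₃/z₀)/ln(z₁/z₀) = 10.2 × 12.7783/10.1881 = 12.7933 km/h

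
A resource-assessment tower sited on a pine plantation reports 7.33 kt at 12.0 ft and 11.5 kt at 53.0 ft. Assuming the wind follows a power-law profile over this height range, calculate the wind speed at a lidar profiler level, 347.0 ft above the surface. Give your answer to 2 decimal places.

First find α: α = ln(V₂/V₁)/ln(z₂/z₁) = ln(11.5/7.33)/ln(53.0/12.0) = 0.45037/1.48539 = 0.3032
Extrapolate from 53.0 ft to 347.0 ft: V₃ = 11.5 × (347.0/53.0)^0.3032 = 11.5 × 1.7678 = 20.3295 kt

20.33 kt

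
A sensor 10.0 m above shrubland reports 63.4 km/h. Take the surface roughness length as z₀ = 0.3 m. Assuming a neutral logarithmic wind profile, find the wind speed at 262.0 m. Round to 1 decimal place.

Log law: V(z) ∝ ln(z/z₀), so V₂/V₁ = ln(z₂/z₀) / ln(z₁/z₀).
ln(262.0/0.3) = 6.7723, ln(10.0/0.3) = 3.5066
V₂ = 63.4 × 6.7723/3.5066 = 63.4 × 1.9313 = 122.4463 km/h

122.4 km/h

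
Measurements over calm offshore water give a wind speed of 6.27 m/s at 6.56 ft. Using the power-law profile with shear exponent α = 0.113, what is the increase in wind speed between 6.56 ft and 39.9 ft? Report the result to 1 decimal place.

Power law: V₂ = V₁ · (z₂/z₁)^α = 6.27 × (6.0823)^0.113 = 7.6890 m/s
ΔV = 7.6890 − 6.27 = 1.4190 m/s

1.4 m/s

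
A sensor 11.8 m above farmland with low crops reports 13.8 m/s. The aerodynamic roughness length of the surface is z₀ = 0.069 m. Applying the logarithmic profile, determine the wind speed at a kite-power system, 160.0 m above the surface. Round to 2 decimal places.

20.80 m/s

Log law: V(z) ∝ ln(z/z₀), so V₂/V₁ = ln(z₂/z₀) / ln(z₁/z₀).
ln(160.0/0.069) = 7.7488, ln(11.8/0.069) = 5.1417
V₂ = 13.8 × 7.7488/5.1417 = 13.8 × 1.5070 = 20.7972 m/s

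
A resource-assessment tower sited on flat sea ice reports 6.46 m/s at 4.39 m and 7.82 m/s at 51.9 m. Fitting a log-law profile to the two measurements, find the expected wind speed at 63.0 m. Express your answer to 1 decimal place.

7.9 m/s

Log law: V ∝ ln(z/z₀). From the pair, with r = V₁/V₂ = 0.82609,
ln z₀ = (ln z₁ − r·ln z₂)/(1 − r) = (1.4793 − 0.82609×3.9493)/0.17391 = -10.2531 → z₀ = 0.00003525 m
V₃ = V₁ · ln(z₃/z₀)/ln(z₁/z₀) = 6.46 × 14.3963/11.7325 = 7.9267 m/s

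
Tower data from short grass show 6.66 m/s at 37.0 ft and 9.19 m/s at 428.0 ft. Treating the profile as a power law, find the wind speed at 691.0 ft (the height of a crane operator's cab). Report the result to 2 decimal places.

9.79 m/s

First find α: α = ln(V₂/V₁)/ln(z₂/z₁) = ln(9.19/6.66)/ln(428.0/37.0) = 0.32200/2.44821 = 0.1315
Extrapolate from 428.0 ft to 691.0 ft: V₃ = 9.19 × (691.0/428.0)^0.1315 = 9.19 × 1.0650 = 9.7876 m/s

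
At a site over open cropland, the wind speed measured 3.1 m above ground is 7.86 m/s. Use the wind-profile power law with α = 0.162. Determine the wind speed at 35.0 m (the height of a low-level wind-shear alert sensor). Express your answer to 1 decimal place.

11.6 m/s

Power-law profile: V₂ = V₁ · (z₂/z₁)^α
V₂ = 7.86 × (35.0/3.1)^0.162 = 7.86 × (11.2903)^0.162
    = 7.86 × 1.4809 = 11.6402 m/s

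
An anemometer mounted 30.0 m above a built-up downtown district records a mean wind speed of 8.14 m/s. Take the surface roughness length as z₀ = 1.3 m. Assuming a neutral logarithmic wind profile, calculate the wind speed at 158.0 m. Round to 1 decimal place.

12.4 m/s

Log law: V(z) ∝ ln(z/z₀), so V₂/V₁ = ln(z₂/z₀) / ln(z₁/z₀).
ln(158.0/1.3) = 4.8002, ln(30.0/1.3) = 3.1388
V₂ = 8.14 × 4.8002/3.1388 = 8.14 × 1.5293 = 12.4485 m/s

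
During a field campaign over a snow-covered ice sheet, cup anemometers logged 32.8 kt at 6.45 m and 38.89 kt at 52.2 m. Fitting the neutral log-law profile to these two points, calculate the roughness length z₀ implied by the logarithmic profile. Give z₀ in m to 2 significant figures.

z₀ ≈ 0.000083 m

Log law: V(z) ∝ ln(z/z₀). With r = V₁/V₂ = 32.8/38.89 = 0.84340,
r · ln(z₂/z₀) = ln(z₁/z₀) ⇒ ln z₀ = (ln z₁ − r·ln z₂)/(1 − r)
ln z₀ = (1.86408 − 0.84340×3.95508) / 0.15660 = -9.3978
z₀ = exp(-9.3978) = 0.00008291 m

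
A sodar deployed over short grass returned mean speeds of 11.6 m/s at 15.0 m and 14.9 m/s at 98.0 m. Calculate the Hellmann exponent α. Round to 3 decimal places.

Power law: V₂/V₁ = (z₂/z₁)^α ⇒ α = ln(V₂/V₁) / ln(z₂/z₁)
α = ln(14.9/11.6) / ln(98.0/15.0) = ln(1.2845) / ln(6.5333)
  = 0.25036 / 1.87692 = 0.13339

α ≈ 0.133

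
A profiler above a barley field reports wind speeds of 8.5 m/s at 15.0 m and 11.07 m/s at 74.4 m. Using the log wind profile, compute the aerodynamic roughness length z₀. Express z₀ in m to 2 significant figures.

Log law: V(z) ∝ ln(z/z₀). With r = V₁/V₂ = 8.5/11.07 = 0.76784,
r · ln(z₂/z₀) = ln(z₁/z₀) ⇒ ln z₀ = (ln z₁ − r·ln z₂)/(1 − r)
ln z₀ = (2.70805 − 0.76784×4.30946) / 0.23216 = -2.5884
z₀ = exp(-2.5884) = 0.07514 m

z₀ ≈ 0.075 m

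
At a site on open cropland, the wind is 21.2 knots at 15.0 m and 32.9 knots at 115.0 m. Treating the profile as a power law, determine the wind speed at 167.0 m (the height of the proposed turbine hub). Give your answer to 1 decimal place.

35.7 knots

First find α: α = ln(V₂/V₁)/ln(z₂/z₁) = ln(32.9/21.2)/ln(115.0/15.0) = 0.43947/2.03688 = 0.2158
Extrapolate from 115.0 m to 167.0 m: V₃ = 32.9 × (167.0/115.0)^0.2158 = 32.9 × 1.0838 = 35.6576 knots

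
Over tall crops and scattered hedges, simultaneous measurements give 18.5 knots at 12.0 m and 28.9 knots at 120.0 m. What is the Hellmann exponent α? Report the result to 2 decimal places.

α ≈ 0.19

Power law: V₂/V₁ = (z₂/z₁)^α ⇒ α = ln(V₂/V₁) / ln(z₂/z₁)
α = ln(28.9/18.5) / ln(120.0/12.0) = ln(1.5622) / ln(10.0000)
  = 0.44607 / 2.30259 = 0.19373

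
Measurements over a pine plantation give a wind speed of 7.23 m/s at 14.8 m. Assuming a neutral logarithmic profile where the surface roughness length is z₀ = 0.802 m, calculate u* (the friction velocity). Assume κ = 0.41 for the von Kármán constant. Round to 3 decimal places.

Log law: V(z) = (u*/κ) · ln(z/z₀) ⇒ u* = κ · V / ln(z/z₀)
u* = 0.41 × 7.23 / ln(14.8/0.802) = 0.41 × 7.23 / 2.9153
   = 2.9643 / 2.9153 = 1.0168 m/s

u* ≈ 1.017 m/s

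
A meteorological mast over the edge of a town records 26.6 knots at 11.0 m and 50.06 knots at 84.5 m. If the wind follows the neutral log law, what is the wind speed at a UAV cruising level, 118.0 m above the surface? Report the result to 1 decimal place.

Log law: V ∝ ln(z/z₀). From the pair, with r = V₁/V₂ = 0.53136,
ln z₀ = (ln z₁ − r·ln z₂)/(1 − r) = (2.3979 − 0.53136×4.4368)/0.46864 = 0.0861 → z₀ = 1.090 m
V₃ = V₁ · ln(z₃/z₀)/ln(z₁/z₀) = 26.6 × 4.6845/2.3117 = 53.9024 knots

53.9 knots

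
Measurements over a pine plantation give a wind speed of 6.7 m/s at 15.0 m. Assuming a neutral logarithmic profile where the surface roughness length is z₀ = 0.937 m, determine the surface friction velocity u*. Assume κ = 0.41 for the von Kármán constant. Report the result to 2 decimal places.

Log law: V(z) = (u*/κ) · ln(z/z₀) ⇒ u* = κ · V / ln(z/z₀)
u* = 0.41 × 6.7 / ln(15.0/0.937) = 0.41 × 6.7 / 2.7731
   = 2.7470 / 2.7731 = 0.9906 m/s

u* ≈ 0.99 m/s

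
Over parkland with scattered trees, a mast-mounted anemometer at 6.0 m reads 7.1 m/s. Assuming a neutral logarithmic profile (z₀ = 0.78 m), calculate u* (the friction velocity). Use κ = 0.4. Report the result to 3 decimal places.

Log law: V(z) = (u*/κ) · ln(z/z₀) ⇒ u* = κ · V / ln(z/z₀)
u* = 0.4 × 7.1 / ln(6.0/0.78) = 0.4 × 7.1 / 2.0402
   = 2.8400 / 2.0402 = 1.3920 m/s

u* ≈ 1.392 m/s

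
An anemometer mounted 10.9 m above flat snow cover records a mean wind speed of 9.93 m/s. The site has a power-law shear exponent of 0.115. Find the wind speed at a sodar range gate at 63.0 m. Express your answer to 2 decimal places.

Power-law profile: V₂ = V₁ · (z₂/z₁)^α
V₂ = 9.93 × (63.0/10.9)^0.115 = 9.93 × (5.7798)^0.115
    = 9.93 × 1.2235 = 12.1498 m/s

12.15 m/s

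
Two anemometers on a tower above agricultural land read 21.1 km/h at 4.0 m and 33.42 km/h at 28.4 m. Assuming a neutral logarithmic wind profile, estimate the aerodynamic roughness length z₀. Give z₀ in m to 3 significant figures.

z₀ ≈ 0.139 m

Log law: V(z) ∝ ln(z/z₀). With r = V₁/V₂ = 21.1/33.42 = 0.63136,
r · ln(z₂/z₀) = ln(z₁/z₀) ⇒ ln z₀ = (ln z₁ − r·ln z₂)/(1 − r)
ln z₀ = (1.38629 − 0.63136×3.34639) / 0.36864 = -1.9707
z₀ = exp(-1.9707) = 0.1394 m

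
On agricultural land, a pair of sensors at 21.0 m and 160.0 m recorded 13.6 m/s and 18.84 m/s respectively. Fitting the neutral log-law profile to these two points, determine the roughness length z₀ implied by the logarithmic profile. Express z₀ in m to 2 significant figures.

z₀ ≈ 0.11 m

Log law: V(z) ∝ ln(z/z₀). With r = V₁/V₂ = 13.6/18.84 = 0.72187,
r · ln(z₂/z₀) = ln(z₁/z₀) ⇒ ln z₀ = (ln z₁ − r·ln z₂)/(1 − r)
ln z₀ = (3.04452 − 0.72187×5.07517) / 0.27813 = -2.2259
z₀ = exp(-2.2259) = 0.1080 m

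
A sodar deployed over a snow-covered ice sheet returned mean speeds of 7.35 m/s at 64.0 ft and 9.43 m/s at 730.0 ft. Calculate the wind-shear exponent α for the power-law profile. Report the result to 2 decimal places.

α ≈ 0.10

Power law: V₂/V₁ = (z₂/z₁)^α ⇒ α = ln(V₂/V₁) / ln(z₂/z₁)
α = ln(9.43/7.35) / ln(730.0/64.0) = ln(1.2830) / ln(11.4062)
  = 0.24920 / 2.43416 = 0.10237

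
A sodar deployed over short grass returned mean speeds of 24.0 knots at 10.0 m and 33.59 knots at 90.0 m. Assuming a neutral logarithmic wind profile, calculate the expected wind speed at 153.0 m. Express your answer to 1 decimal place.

35.9 knots

Log law: V ∝ ln(z/z₀). From the pair, with r = V₁/V₂ = 0.71450,
ln z₀ = (ln z₁ − r·ln z₂)/(1 − r) = (2.3026 − 0.71450×4.4998)/0.28550 = -3.1962 → z₀ = 0.04092 m
V₃ = V₁ · ln(z₃/z₀)/ln(z₁/z₀) = 24.0 × 8.2266/5.4988 = 35.9060 knots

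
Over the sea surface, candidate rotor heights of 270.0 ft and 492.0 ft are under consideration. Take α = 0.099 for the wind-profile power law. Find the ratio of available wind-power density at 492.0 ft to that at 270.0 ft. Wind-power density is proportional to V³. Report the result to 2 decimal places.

1.20

Speed ratio: V_B/V_A = (z_B/z_A)^α = (492.0/270.0)^0.099 = (1.8222)^0.099 = 1.06121
Power-density ratio: P_B/P_A = (V_B/V_A)³ = (1.06121)³ = 1.19508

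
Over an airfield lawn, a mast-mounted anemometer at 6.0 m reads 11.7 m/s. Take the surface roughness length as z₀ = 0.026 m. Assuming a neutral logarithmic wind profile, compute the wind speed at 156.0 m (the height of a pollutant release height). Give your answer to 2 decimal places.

18.71 m/s

Log law: V(z) ∝ ln(z/z₀), so V₂/V₁ = ln(z₂/z₀) / ln(z₁/z₀).
ln(156.0/0.026) = 8.6995, ln(6.0/0.026) = 5.4414
V₂ = 11.7 × 8.6995/5.4414 = 11.7 × 1.5988 = 18.7055 m/s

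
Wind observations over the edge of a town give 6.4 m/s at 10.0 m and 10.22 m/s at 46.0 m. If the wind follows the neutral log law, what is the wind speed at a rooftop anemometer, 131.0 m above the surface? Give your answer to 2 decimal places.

12.84 m/s

Log law: V ∝ ln(z/z₀). From the pair, with r = V₁/V₂ = 0.62622,
ln z₀ = (ln z₁ − r·ln z₂)/(1 − r) = (2.3026 − 0.62622×3.8286)/0.37378 = -0.2542 → z₀ = 0.7756 m
V₃ = V₁ · ln(z₃/z₀)/ln(z₁/z₀) = 6.4 × 5.1294/2.5567 = 12.8397 m/s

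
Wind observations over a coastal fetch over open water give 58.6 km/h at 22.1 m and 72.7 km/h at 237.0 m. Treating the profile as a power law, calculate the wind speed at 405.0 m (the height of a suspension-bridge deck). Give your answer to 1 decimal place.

First find α: α = ln(V₂/V₁)/ln(z₂/z₁) = ln(72.7/58.6)/ln(237.0/22.1) = 0.21561/2.37248 = 0.0909
Extrapolate from 237.0 m to 405.0 m: V₃ = 72.7 × (405.0/237.0)^0.0909 = 72.7 × 1.0499 = 76.3277 km/h

76.3 km/h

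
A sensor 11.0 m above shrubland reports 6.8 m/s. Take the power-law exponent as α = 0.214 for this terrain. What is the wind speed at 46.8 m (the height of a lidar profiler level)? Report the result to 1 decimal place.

Power-law profile: V₂ = V₁ · (z₂/z₁)^α
V₂ = 6.8 × (46.8/11.0)^0.214 = 6.8 × (4.2545)^0.214
    = 6.8 × 1.3632 = 9.2701 m/s

9.3 m/s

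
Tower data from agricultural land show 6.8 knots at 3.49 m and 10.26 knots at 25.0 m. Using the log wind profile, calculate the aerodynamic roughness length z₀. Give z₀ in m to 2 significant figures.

z₀ ≈ 0.073 m

Log law: V(z) ∝ ln(z/z₀). With r = V₁/V₂ = 6.8/10.26 = 0.66277,
r · ln(z₂/z₀) = ln(z₁/z₀) ⇒ ln z₀ = (ln z₁ − r·ln z₂)/(1 − r)
ln z₀ = (1.24990 − 0.66277×3.21888) / 0.33723 = -2.6198
z₀ = exp(-2.6198) = 0.07282 m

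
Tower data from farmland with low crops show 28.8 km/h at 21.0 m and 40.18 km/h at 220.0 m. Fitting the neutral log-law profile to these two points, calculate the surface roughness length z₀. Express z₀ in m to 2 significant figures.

Log law: V(z) ∝ ln(z/z₀). With r = V₁/V₂ = 28.8/40.18 = 0.71677,
r · ln(z₂/z₀) = ln(z₁/z₀) ⇒ ln z₀ = (ln z₁ − r·ln z₂)/(1 − r)
ln z₀ = (3.04452 − 0.71677×5.39363) / 0.28323 = -2.9005
z₀ = exp(-2.9005) = 0.05500 m

z₀ ≈ 0.055 m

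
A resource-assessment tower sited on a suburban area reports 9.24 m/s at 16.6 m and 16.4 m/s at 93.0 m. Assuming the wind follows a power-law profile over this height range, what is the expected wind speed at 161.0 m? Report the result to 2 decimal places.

First find α: α = ln(V₂/V₁)/ln(z₂/z₁) = ln(16.4/9.24)/ln(93.0/16.6) = 0.57374/1.72320 = 0.3330
Extrapolate from 93.0 m to 161.0 m: V₃ = 16.4 × (161.0/93.0)^0.3330 = 16.4 × 1.2005 = 19.6879 m/s

19.69 m/s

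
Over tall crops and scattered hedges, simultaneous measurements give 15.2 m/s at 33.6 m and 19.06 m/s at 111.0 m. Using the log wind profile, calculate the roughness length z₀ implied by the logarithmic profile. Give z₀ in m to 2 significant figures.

z₀ ≈ 0.30 m

Log law: V(z) ∝ ln(z/z₀). With r = V₁/V₂ = 15.2/19.06 = 0.79748,
r · ln(z₂/z₀) = ln(z₁/z₀) ⇒ ln z₀ = (ln z₁ − r·ln z₂)/(1 − r)
ln z₀ = (3.51453 − 0.79748×4.70953) / 0.20252 = -1.1912
z₀ = exp(-1.1912) = 0.3039 m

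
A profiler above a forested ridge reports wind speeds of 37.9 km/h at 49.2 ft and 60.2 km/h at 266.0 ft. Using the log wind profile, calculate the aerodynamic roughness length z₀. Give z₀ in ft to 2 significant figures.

Log law: V(z) ∝ ln(z/z₀). With r = V₁/V₂ = 37.9/60.2 = 0.62957,
r · ln(z₂/z₀) = ln(z₁/z₀) ⇒ ln z₀ = (ln z₁ − r·ln z₂)/(1 − r)
ln z₀ = (3.89589 − 0.62957×5.58350) / 0.37043 = 1.0277
z₀ = exp(1.0277) = 2.795 ft

z₀ ≈ 2.8 ft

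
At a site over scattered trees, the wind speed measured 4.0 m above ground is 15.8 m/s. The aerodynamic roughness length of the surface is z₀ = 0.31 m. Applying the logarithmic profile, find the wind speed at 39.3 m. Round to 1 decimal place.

29.9 m/s

Log law: V(z) ∝ ln(z/z₀), so V₂/V₁ = ln(z₂/z₀) / ln(z₁/z₀).
ln(39.3/0.31) = 4.8424, ln(4.0/0.31) = 2.5575
V₂ = 15.8 × 4.8424/2.5575 = 15.8 × 1.8934 = 29.9162 m/s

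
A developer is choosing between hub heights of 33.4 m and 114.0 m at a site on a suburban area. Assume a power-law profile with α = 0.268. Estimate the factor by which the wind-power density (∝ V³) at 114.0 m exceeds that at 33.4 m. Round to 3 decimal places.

2.683

Speed ratio: V_B/V_A = (z_B/z_A)^α = (114.0/33.4)^0.268 = (3.4132)^0.268 = 1.38959
Power-density ratio: P_B/P_A = (V_B/V_A)³ = (1.38959)³ = 2.68324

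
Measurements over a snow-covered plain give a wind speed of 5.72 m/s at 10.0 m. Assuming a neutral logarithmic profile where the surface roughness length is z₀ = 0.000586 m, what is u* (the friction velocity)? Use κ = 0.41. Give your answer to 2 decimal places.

Log law: V(z) = (u*/κ) · ln(z/z₀) ⇒ u* = κ · V / ln(z/z₀)
u* = 0.41 × 5.72 / ln(10.0/0.000586) = 0.41 × 5.72 / 9.7448
   = 2.3452 / 9.7448 = 0.2407 m/s

u* ≈ 0.24 m/s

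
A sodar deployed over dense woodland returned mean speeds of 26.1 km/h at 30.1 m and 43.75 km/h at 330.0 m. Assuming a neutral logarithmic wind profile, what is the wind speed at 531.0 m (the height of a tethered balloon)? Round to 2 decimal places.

Log law: V ∝ ln(z/z₀). From the pair, with r = V₁/V₂ = 0.59657,
ln z₀ = (ln z₁ − r·ln z₂)/(1 − r) = (3.4045 − 0.59657×5.7991)/0.40343 = -0.1364 → z₀ = 0.8724 m
V₃ = V₁ · ln(z₃/z₀)/ln(z₁/z₀) = 26.1 × 6.4112/3.5410 = 47.2561 km/h

47.26 km/h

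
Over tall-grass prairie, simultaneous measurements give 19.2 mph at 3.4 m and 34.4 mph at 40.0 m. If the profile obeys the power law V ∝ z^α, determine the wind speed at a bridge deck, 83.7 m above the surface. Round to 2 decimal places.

40.97 mph

First find α: α = ln(V₂/V₁)/ln(z₂/z₁) = ln(34.4/19.2)/ln(40.0/3.4) = 0.58315/2.46510 = 0.2366
Extrapolate from 40.0 m to 83.7 m: V₃ = 34.4 × (83.7/40.0)^0.2366 = 34.4 × 1.1908 = 40.9652 mph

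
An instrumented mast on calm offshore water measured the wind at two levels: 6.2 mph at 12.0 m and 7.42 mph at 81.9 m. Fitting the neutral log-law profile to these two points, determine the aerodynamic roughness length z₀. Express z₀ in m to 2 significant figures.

z₀ ≈ 0.00069 m

Log law: V(z) ∝ ln(z/z₀). With r = V₁/V₂ = 6.2/7.42 = 0.83558,
r · ln(z₂/z₀) = ln(z₁/z₀) ⇒ ln z₀ = (ln z₁ − r·ln z₂)/(1 − r)
ln z₀ = (2.48491 − 0.83558×4.40550) / 0.16442 = -7.2755
z₀ = exp(-7.2755) = 0.0006923 m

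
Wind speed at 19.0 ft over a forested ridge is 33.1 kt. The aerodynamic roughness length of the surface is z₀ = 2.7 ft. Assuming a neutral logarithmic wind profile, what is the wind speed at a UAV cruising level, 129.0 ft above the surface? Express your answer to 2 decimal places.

65.59 kt

Log law: V(z) ∝ ln(z/z₀), so V₂/V₁ = ln(z₂/z₀) / ln(z₁/z₀).
ln(129.0/2.7) = 3.8666, ln(19.0/2.7) = 1.9512
V₂ = 33.1 × 3.8666/1.9512 = 33.1 × 1.9816 = 65.5925 kt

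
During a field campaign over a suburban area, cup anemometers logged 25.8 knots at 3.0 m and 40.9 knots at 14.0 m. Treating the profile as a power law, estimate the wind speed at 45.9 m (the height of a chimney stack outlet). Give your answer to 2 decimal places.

58.34 knots

First find α: α = ln(V₂/V₁)/ln(z₂/z₁) = ln(40.9/25.8)/ln(14.0/3.0) = 0.46076/1.54045 = 0.2991
Extrapolate from 14.0 m to 45.9 m: V₃ = 40.9 × (45.9/14.0)^0.2991 = 40.9 × 1.4264 = 58.3401 knots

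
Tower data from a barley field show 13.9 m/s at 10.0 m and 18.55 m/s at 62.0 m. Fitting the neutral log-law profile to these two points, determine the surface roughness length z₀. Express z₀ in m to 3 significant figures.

Log law: V(z) ∝ ln(z/z₀). With r = V₁/V₂ = 13.9/18.55 = 0.74933,
r · ln(z₂/z₀) = ln(z₁/z₀) ⇒ ln z₀ = (ln z₁ − r·ln z₂)/(1 − r)
ln z₀ = (2.30259 − 0.74933×4.12713) / 0.25067 = -3.1514
z₀ = exp(-3.1514) = 0.04279 m

z₀ ≈ 0.0428 m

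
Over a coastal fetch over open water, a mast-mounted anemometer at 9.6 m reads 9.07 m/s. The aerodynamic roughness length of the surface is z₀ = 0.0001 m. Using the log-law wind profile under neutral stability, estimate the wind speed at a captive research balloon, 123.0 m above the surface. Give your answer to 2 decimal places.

Log law: V(z) ∝ ln(z/z₀), so V₂/V₁ = ln(z₂/z₀) / ln(z₁/z₀).
ln(123.0/0.0001) = 14.0225, ln(9.6/0.0001) = 11.4721
V₂ = 9.07 × 14.0225/11.4721 = 9.07 × 1.2223 = 11.0864 m/s

11.09 m/s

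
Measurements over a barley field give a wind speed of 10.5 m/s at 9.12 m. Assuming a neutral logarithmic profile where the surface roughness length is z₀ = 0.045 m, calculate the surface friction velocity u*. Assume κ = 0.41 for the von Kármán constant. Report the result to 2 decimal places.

Log law: V(z) = (u*/κ) · ln(z/z₀) ⇒ u* = κ · V / ln(z/z₀)
u* = 0.41 × 10.5 / ln(9.12/0.045) = 0.41 × 10.5 / 5.3116
   = 4.3050 / 5.3116 = 0.8105 m/s

u* ≈ 0.81 m/s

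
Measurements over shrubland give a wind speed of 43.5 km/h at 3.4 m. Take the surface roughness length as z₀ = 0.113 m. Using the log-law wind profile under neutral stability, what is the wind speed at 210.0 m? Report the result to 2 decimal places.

Log law: V(z) ∝ ln(z/z₀), so V₂/V₁ = ln(z₂/z₀) / ln(z₁/z₀).
ln(210.0/0.113) = 7.5275, ln(3.4/0.113) = 3.4041
V₂ = 43.5 × 7.5275/3.4041 = 43.5 × 2.2113 = 96.1902 km/h

96.19 km/h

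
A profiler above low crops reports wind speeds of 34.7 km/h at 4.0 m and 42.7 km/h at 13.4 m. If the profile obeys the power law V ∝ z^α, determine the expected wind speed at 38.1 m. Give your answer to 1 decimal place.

First find α: α = ln(V₂/V₁)/ln(z₂/z₁) = ln(42.7/34.7)/ln(13.4/4.0) = 0.20746/1.20896 = 0.1716
Extrapolate from 13.4 m to 38.1 m: V₃ = 42.7 × (38.1/13.4)^0.1716 = 42.7 × 1.1964 = 51.0863 km/h

51.1 km/h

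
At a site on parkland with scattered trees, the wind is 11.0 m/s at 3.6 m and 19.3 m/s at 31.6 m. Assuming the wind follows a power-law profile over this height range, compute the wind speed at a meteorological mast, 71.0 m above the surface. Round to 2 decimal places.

23.80 m/s

First find α: α = ln(V₂/V₁)/ln(z₂/z₁) = ln(19.3/11.0)/ln(31.6/3.6) = 0.56221/2.17222 = 0.2588
Extrapolate from 31.6 m to 71.0 m: V₃ = 19.3 × (71.0/31.6)^0.2588 = 19.3 × 1.2331 = 23.7985 m/s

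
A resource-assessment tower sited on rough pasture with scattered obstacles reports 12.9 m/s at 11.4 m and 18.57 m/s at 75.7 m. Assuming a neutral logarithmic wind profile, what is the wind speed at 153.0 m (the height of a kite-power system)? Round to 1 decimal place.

20.7 m/s

Log law: V ∝ ln(z/z₀). From the pair, with r = V₁/V₂ = 0.69467,
ln z₀ = (ln z₁ − r·ln z₂)/(1 − r) = (2.4336 − 0.69467×4.3268)/0.30533 = -1.8736 → z₀ = 0.1536 m
V₃ = V₁ · ln(z₃/z₀)/ln(z₁/z₀) = 12.9 × 6.9040/4.3072 = 20.6775 m/s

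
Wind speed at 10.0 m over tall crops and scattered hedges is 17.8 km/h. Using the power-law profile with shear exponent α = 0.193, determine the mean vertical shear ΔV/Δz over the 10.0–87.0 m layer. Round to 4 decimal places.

0.1198 km/h/m

Power law: V₂ = V₁ · (z₂/z₁)^α = 17.8 × (8.7000)^0.193 = 27.0238 km/h
ΔV/Δz = (27.0238 − 17.8)/(87.0 − 10.0) = 9.2238/77.0000 = 0.11979 km/h/m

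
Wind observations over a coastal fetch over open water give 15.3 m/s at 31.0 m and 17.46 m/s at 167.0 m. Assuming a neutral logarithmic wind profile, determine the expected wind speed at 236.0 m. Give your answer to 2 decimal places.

17.90 m/s

Log law: V ∝ ln(z/z₀). From the pair, with r = V₁/V₂ = 0.87629,
ln z₀ = (ln z₁ − r·ln z₂)/(1 − r) = (3.4340 − 0.87629×5.1180)/0.12371 = -8.4944 → z₀ = 0.0002046 m
V₃ = V₁ · ln(z₃/z₀)/ln(z₁/z₀) = 15.3 × 13.9582/11.9284 = 17.9036 m/s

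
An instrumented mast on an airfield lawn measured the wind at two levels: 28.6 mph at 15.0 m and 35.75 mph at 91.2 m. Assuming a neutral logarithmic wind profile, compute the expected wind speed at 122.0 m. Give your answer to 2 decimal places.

Log law: V ∝ ln(z/z₀). From the pair, with r = V₁/V₂ = 0.80000,
ln z₀ = (ln z₁ − r·ln z₂)/(1 − r) = (2.7081 − 0.80000×4.5131)/0.20000 = -4.5120 → z₀ = 0.01098 m
V₃ = V₁ · ln(z₃/z₀)/ln(z₁/z₀) = 28.6 × 9.3160/7.2200 = 36.9026 mph

36.90 mph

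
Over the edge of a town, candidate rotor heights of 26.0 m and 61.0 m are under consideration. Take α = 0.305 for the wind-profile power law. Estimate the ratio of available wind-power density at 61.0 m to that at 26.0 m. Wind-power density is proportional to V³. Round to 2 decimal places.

2.18

Speed ratio: V_B/V_A = (z_B/z_A)^α = (61.0/26.0)^0.305 = (2.3462)^0.305 = 1.29706
Power-density ratio: P_B/P_A = (V_B/V_A)³ = (1.29706)³ = 2.18211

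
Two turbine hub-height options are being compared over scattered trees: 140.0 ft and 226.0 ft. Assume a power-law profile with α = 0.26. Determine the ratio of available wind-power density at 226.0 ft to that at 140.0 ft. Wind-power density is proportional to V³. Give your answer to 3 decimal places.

1.453

Speed ratio: V_B/V_A = (z_B/z_A)^α = (226.0/140.0)^0.26 = (1.6143)^0.26 = 1.13260
Power-density ratio: P_B/P_A = (V_B/V_A)³ = (1.13260)³ = 1.45286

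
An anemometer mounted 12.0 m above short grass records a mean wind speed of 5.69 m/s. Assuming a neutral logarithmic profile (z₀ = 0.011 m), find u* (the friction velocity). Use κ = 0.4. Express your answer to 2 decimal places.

u* ≈ 0.33 m/s

Log law: V(z) = (u*/κ) · ln(z/z₀) ⇒ u* = κ · V / ln(z/z₀)
u* = 0.4 × 5.69 / ln(12.0/0.011) = 0.4 × 5.69 / 6.9948
   = 2.2760 / 6.9948 = 0.3254 m/s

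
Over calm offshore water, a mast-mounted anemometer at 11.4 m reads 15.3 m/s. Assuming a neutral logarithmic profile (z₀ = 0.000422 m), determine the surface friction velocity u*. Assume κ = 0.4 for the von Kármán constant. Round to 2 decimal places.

u* ≈ 0.60 m/s

Log law: V(z) = (u*/κ) · ln(z/z₀) ⇒ u* = κ · V / ln(z/z₀)
u* = 0.4 × 15.3 / ln(11.4/0.000422) = 0.4 × 15.3 / 10.2041
   = 6.1200 / 10.2041 = 0.5998 m/s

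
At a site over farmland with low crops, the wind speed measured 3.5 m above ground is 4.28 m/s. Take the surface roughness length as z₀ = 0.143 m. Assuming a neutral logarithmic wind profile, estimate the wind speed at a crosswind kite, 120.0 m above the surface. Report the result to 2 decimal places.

Log law: V(z) ∝ ln(z/z₀), so V₂/V₁ = ln(z₂/z₀) / ln(z₁/z₀).
ln(120.0/0.143) = 6.7324, ln(3.5/0.143) = 3.1977
V₂ = 4.28 × 6.7324/3.1977 = 4.28 × 2.1054 = 9.0111 m/s

9.01 m/s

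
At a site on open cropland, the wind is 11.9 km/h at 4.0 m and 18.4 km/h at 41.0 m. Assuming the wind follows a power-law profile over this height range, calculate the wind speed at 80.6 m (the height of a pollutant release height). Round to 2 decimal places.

First find α: α = ln(V₂/V₁)/ln(z₂/z₁) = ln(18.4/11.9)/ln(41.0/4.0) = 0.43581/2.32728 = 0.1873
Extrapolate from 41.0 m to 80.6 m: V₃ = 18.4 × (80.6/41.0)^0.1873 = 18.4 × 1.1349 = 20.8828 km/h

20.88 km/h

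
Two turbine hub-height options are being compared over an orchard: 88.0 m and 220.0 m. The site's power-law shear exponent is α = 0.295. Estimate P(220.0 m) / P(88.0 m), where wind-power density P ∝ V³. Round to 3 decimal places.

2.250

Speed ratio: V_B/V_A = (z_B/z_A)^α = (220.0/88.0)^0.295 = (2.5000)^0.295 = 1.31037
Power-density ratio: P_B/P_A = (V_B/V_A)³ = (1.31037)³ = 2.24997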